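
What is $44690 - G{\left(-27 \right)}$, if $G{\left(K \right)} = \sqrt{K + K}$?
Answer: $44690 - 3 i \sqrt{6} \approx 44690.0 - 7.3485 i$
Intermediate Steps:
$G{\left(K \right)} = \sqrt{2} \sqrt{K}$ ($G{\left(K \right)} = \sqrt{2 K} = \sqrt{2} \sqrt{K}$)
$44690 - G{\left(-27 \right)} = 44690 - \sqrt{2} \sqrt{-27} = 44690 - \sqrt{2} \cdot 3 i \sqrt{3} = 44690 - 3 i \sqrt{6}$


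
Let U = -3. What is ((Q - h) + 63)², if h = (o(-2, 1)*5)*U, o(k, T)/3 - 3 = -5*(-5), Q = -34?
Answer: 1661521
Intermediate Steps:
o(k, T) = 84 (o(k, T) = 9 + 3*(-5*(-5)) = 9 + 3*25 = 9 + 75 = 84)
h = -1260 (h = (84*5)*(-3) = 420*(-3) = -1260)
((Q - h) + 63)² = ((-34 - 1*(-1260)) + 63)² = ((-34 + 1260) + 63)² = (1226 + 63)² = 1289² = 1661521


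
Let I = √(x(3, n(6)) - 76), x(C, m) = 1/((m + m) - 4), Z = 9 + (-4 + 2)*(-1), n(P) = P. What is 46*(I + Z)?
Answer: 506 + 23*I*√1214/2 ≈ 506.0 + 400.69*I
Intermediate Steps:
Z = 11 (Z = 9 - 2*(-1) = 9 + 2 = 11)
x(C, m) = 1/(-4 + 2*m) (x(C, m) = 1/(2*m - 4) = 1/(-4 + 2*m))
I = I*√1214/4 (I = √(1/(2*(-2 + 6)) - 76) = √((½)/4 - 76) = √((½)*(¼) - 76) = √(⅛ - 76) = √(-607/8) = I*√1214/4 ≈ 8.7106*I)
46*(I + Z) = 46*(I*√1214/4 + 11) = 46*(11 + I*√1214/4) = 506 + 23*I*√1214/2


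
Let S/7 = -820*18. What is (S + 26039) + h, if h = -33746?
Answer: -111027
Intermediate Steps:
S = -103320 (S = 7*(-820*18) = 7*(-14760) = -103320)
(S + 26039) + h = (-103320 + 26039) - 33746 = -77281 - 33746 = -111027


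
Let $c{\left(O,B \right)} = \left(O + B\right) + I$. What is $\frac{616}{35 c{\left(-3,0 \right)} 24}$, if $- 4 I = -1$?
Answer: $- \frac{4}{15} \approx -0.26667$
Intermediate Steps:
$I = \frac{1}{4}$ ($I = \left(- \frac{1}{4}\right) \left(-1\right) = \frac{1}{4} \approx 0.25$)
$c{\left(O,B \right)} = \frac{1}{4} + B + O$ ($c{\left(O,B \right)} = \left(O + B\right) + \frac{1}{4} = \left(B + O\right) + \frac{1}{4} = \frac{1}{4} + B + O$)
$\frac{616}{35 c{\left(-3,0 \right)} 24} = \frac{616}{35 \left(\frac{1}{4} + 0 - 3\right) 24} = \frac{616}{35 \left(- \frac{11}{4}\right) 24} = \frac{616}{\left(- \frac{385}{4}\right) 24} = \frac{616}{-2310} = 616 \left(- \frac{1}{2310}\right) = - \frac{4}{15}$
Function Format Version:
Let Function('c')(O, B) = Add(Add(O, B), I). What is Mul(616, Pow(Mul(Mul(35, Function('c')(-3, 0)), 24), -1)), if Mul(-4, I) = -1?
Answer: Rational(-4, 15) ≈ -0.26667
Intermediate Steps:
I = Rational(1, 4) (I = Mul(Rational(-1, 4), -1) = Rational(1, 4) ≈ 0.25000)
Function('c')(O, B) = Add(Rational(1, 4), B, O) (Function('c')(O, B) = Add(Add(O, B), Rational(1, 4)) = Add(Add(B, O), Rational(1, 4)) = Add(Rational(1, 4), B, O))
Mul(616, Pow(Mul(Mul(35, Function('c')(-3, 0)), 24), -1)) = Mul(616, Pow(Mul(Mul(35, Add(Rational(1, 4), 0, -3)), 24), -1)) = Mul(616, Pow(Mul(Mul(35, Rational(-11, 4)), 24), -1)) = Mul(616, Pow(Mul(Rational(-385, 4), 24), -1)) = Mul(616, Pow(-2310, -1)) = Mul(616, Rational(-1, 2310)) = Rational(-4, 15)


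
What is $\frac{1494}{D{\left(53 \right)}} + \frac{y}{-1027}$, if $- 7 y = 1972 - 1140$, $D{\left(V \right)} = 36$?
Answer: $\frac{46027}{1106} \approx 41.616$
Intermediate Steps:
$y = - \frac{832}{7}$ ($y = - \frac{1972 - 1140}{7} = \left(- \frac{1}{7}\right) 832 = - \frac{832}{7} \approx -118.86$)
$\frac{1494}{D{\left(53 \right)}} + \frac{y}{-1027} = \frac{1494}{36} - \frac{832}{7 \left(-1027\right)} = 1494 \cdot \frac{1}{36} - - \frac{64}{553} = \frac{83}{2} + \frac{64}{553} = \frac{46027}{1106}$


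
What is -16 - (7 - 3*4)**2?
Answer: -41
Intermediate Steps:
-16 - (7 - 3*4)**2 = -16 - (7 - 12)**2 = -16 - 1*(-5)**2 = -16 - 1*25 = -16 - 25 = -41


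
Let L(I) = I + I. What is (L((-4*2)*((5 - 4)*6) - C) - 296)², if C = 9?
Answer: 168100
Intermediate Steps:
L(I) = 2*I
(L((-4*2)*((5 - 4)*6) - C) - 296)² = (2*((-4*2)*((5 - 4)*6) - 1*9) - 296)² = (2*(-8*6 - 9) - 296)² = (2*(-48 - 9) - 296)² = (2*(-57) - 296)² = (-114 - 296)² = (-410)² = 168100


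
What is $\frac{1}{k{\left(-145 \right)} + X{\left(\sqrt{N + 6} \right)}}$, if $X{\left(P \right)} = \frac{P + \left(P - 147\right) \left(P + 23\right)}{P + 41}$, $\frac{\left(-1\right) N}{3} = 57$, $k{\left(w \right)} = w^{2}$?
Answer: $\frac{38646469}{809073638101} + \frac{1497 i \sqrt{165}}{809073638101} \approx 4.7766 \cdot 10^{-5} + 2.3767 \cdot 10^{-8} i$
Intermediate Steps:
$N = -171$ ($N = \left(-3\right) 57 = -171$)
$X{\left(P \right)} = \frac{P + \left(-147 + P\right) \left(23 + P\right)}{41 + P}$
$\frac{1}{k{\left(-145 \right)} + X{\left(\sqrt{N + 6} \right)}} = \frac{1}{\left(-145\right)^{2} + \frac{-3381 + \left(\sqrt{-171 + 6}\right)^{2} - 123 \sqrt{-171 + 6}}{41 + \sqrt{-171 + 6}}} = \frac{1}{21025 + \frac{-3381 + \left(\sqrt{-165}\right)^{2} - 123 \sqrt{-165}}{41 + \sqrt{-165}}} = \frac{1}{21025 + \frac{-3381 + \left(i \sqrt{165}\right)^{2} - 123 i \sqrt{165}}{41 + i \sqrt{165}}} = \frac{1}{21025 + \frac{-3381 - 165 - 123 i \sqrt{165}}{41 + i \sqrt{165}}} = \frac{1}{21025 + \frac{-3546 - 123 i \sqrt{165}}{41 + i \sqrt{165}}}$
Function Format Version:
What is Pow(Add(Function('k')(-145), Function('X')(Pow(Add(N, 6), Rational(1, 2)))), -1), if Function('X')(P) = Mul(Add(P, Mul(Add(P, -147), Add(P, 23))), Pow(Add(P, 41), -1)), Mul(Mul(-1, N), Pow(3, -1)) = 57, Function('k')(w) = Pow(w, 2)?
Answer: Add(Rational(38646469, 809073638101), Mul(Rational(1497, 809073638101), I, Pow(165, Rational(1, 2)))) ≈ Add(4.7766e-5, Mul(2.3767e-8, I))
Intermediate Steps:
N = -171 (N = Mul(-3, 57) = -171)
Function('X')(P) = Mul(Pow(Add(41, P), -1), Add(P, Mul(Add(-147, P), Add(23, P)))) (Function('X')(P) = Mul(Add(P, Mul(Add(-147, P), Add(23, P))), Pow(Add(41, P), -1)) = Mul(Pow(Add(41, P), -1), Add(P, Mul(Add(-147, P), Add(23, P)))))
Pow(Add(Function('k')(-145), Function('X')(Pow(Add(N, 6), Rational(1, 2)))), -1) = Pow(Add(Pow(-145, 2), Mul(Pow(Add(41, Pow(Add(-171, 6), Rational(1, 2))), -1), Add(-3381, Pow(Pow(Add(-171, 6), Rational(1, 2)), 2), Mul(-123, Pow(Add(-171, 6), Rational(1, 2)))))), -1) = Pow(Add(21025, Mul(Pow(Add(41, Pow(-165, Rational(1, 2))), -1), Add(-3381, Pow(Pow(-165, Rational(1, 2)), 2), Mul(-123, Pow(-165, Rational(1, 2)))))), -1) = Pow(Add(21025, Mul(Pow(Add(41, Mul(I, Pow(165, Rational(1, 2)))), -1), Add(-3381, Pow(Mul(I, Pow(165, Rational(1, 2))), 2), Mul(-123, Mul(I, Pow(165, Rational(1, 2))))))), -1) = Pow(Add(21025, Mul(Pow(Add(41, Mul(I, Pow(165, Rational(1, 2)))), -1), Add(-3381, -165, Mul(-123, I, Pow(165, Rational(1, 2)))))), -1) = Pow(Add(21025, Mul(Pow(Add(41, Mul(I, Pow(165, Rational(1, 2)))), -1), Add(-3546, Mul(-123, I, Pow(165, Rational(1, 2)))))), -1)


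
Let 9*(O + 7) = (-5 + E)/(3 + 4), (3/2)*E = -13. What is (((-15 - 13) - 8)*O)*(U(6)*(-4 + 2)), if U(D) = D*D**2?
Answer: -785664/7 ≈ -1.1224e+5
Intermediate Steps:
E = -26/3 (E = (2/3)*(-13) = -26/3 ≈ -8.6667)
O = -1364/189 (O = -7 + ((-5 - 26/3)/(3 + 4))/9 = -7 + (-41/3/7)/9 = -7 + (-41/3*1/7)/9 = -7 + (1/9)*(-41/21) = -7 - 41/189 = -1364/189 ≈ -7.2169)
U(D) = D**3
(((-15 - 13) - 8)*O)*(U(6)*(-4 + 2)) = (((-15 - 13) - 8)*(-1364/189))*(6**3*(-4 + 2)) = ((-28 - 8)*(-1364/189))*(216*(-2)) = -36*(-1364/189)*(-432) = (5456/21)*(-432) = -785664/7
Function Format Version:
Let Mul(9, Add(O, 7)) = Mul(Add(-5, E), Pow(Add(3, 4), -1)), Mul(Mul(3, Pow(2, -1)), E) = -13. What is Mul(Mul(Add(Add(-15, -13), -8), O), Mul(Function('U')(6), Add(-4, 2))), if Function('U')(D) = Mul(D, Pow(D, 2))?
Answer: Rational(-785664, 7) ≈ -1.1224e+5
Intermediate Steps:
E = Rational(-26, 3) (E = Mul(Rational(2, 3), -13) = Rational(-26, 3) ≈ -8.6667)
O = Rational(-1364, 189) (O = Add(-7, Mul(Rational(1, 9), Mul(Add(-5, Rational(-26, 3)), Pow(Add(3, 4), -1)))) = Add(-7, Mul(Rational(1, 9), Mul(Rational(-41, 3), Pow(7, -1)))) = Add(-7, Mul(Rational(1, 9), Mul(Rational(-41, 3), Rational(1, 7)))) = Add(-7, Mul(Rational(1, 9), Rational(-41, 21))) = Add(-7, Rational(-41, 189)) = Rational(-1364, 189) ≈ -7.2169)
Function('U')(D) = Pow(D, 3)
Mul(Mul(Add(Add(-15, -13), -8), O), Mul(Function('U')(6), Add(-4, 2))) = Mul(Mul(Add(Add(-15, -13), -8), Rational(-1364, 189)), Mul(Pow(6, 3), Add(-4, 2))) = Mul(Mul(Add(-28, -8), Rational(-1364, 189)), Mul(216, -2)) = Mul(Mul(-36, Rational(-1364, 189)), -432) = Mul(Rational(5456, 21), -432) = Rational(-785664, 7)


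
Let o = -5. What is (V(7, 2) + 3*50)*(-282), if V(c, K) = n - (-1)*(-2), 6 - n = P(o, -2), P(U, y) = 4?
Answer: -42300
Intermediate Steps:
n = 2 (n = 6 - 1*4 = 6 - 4 = 2)
V(c, K) = 0 (V(c, K) = 2 - (-1)*(-2) = 2 - 1*2 = 2 - 2 = 0)
(V(7, 2) + 3*50)*(-282) = (0 + 3*50)*(-282) = (0 + 150)*(-282) = 150*(-282) = -42300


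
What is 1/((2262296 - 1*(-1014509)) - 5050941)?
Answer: -1/1774136 ≈ -5.6365e-7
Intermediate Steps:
1/((2262296 - 1*(-1014509)) - 5050941) = 1/((2262296 + 1014509) - 5050941) = 1/(3276805 - 5050941) = 1/(-1774136) = -1/1774136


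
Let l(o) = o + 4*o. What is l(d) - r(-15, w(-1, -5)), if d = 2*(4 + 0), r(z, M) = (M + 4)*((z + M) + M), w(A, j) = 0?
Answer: 100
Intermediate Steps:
r(z, M) = (4 + M)*(z + 2*M) (r(z, M) = (4 + M)*((M + z) + M) = (4 + M)*(z + 2*M))
d = 8 (d = 2*4 = 8)
l(o) = 5*o
l(d) - r(-15, w(-1, -5)) = 5*8 - (2*0² + 4*(-15) + 8*0 + 0*(-15)) = 40 - (2*0 - 60 + 0 + 0) = 40 - (0 - 60 + 0 + 0) = 40 - 1*(-60) = 40 + 60 = 100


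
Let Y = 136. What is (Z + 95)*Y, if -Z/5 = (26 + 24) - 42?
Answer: 7480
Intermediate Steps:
Z = -40 (Z = -5*((26 + 24) - 42) = -5*(50 - 42) = -5*8 = -40)
(Z + 95)*Y = (-40 + 95)*136 = 55*136 = 7480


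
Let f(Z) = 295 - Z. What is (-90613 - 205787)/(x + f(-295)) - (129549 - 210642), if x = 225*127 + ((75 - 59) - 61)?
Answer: 2270319/28 ≈ 81083.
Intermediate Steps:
x = 28530 (x = 28575 + (16 - 61) = 28575 - 45 = 28530)
(-90613 - 205787)/(x + f(-295)) - (129549 - 210642) = (-90613 - 205787)/(28530 + (295 - 1*(-295))) - (129549 - 210642) = -296400/(28530 + (295 + 295)) - 1*(-81093) = -296400/(28530 + 590) + 81093 = -296400/29120 + 81093 = -296400*1/29120 + 81093 = -285/28 + 81093 = 2270319/28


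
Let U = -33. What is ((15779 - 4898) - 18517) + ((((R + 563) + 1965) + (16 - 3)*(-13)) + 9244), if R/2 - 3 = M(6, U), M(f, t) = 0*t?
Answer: 3973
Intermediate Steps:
M(f, t) = 0
R = 6 (R = 6 + 2*0 = 6 + 0 = 6)
((15779 - 4898) - 18517) + ((((R + 563) + 1965) + (16 - 3)*(-13)) + 9244) = ((15779 - 4898) - 18517) + ((((6 + 563) + 1965) + (16 - 3)*(-13)) + 9244) = (10881 - 18517) + (((569 + 1965) + 13*(-13)) + 9244) = -7636 + ((2534 - 169) + 9244) = -7636 + (2365 + 9244) = -7636 + 11609 = 3973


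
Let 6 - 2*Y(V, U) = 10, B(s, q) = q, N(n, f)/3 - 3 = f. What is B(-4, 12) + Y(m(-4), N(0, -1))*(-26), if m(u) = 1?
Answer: 64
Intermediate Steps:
N(n, f) = 9 + 3*f
Y(V, U) = -2 (Y(V, U) = 3 - ½*10 = 3 - 5 = -2)
B(-4, 12) + Y(m(-4), N(0, -1))*(-26) = 12 - 2*(-26) = 12 + 52 = 64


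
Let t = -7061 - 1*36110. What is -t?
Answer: 43171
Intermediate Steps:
t = -43171 (t = -7061 - 36110 = -43171)
-t = -1*(-43171) = 43171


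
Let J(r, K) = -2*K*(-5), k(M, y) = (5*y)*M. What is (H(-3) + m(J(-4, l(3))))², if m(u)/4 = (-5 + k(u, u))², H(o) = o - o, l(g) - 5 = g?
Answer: 16766732697344010000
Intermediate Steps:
l(g) = 5 + g
k(M, y) = 5*M*y
H(o) = 0
J(r, K) = 10*K
m(u) = 4*(-5 + 5*u²)² (m(u) = 4*(-5 + 5*u*u)² = 4*(-5 + 5*u²)²)
(H(-3) + m(J(-4, l(3))))² = (0 + 100*(-1 + (10*(5 + 3))²)²)² = (0 + 100*(-1 + (10*8)²)²)² = (0 + 100*(-1 + 80²)²)² = (0 + 100*(-1 + 6400)²)² = (0 + 100*6399²)² = (0 + 100*40947201)² = (0 + 4094720100)² = 4094720100² = 16766732697344010000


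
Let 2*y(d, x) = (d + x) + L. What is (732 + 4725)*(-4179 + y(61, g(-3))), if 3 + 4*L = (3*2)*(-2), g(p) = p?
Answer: -181254255/8 ≈ -2.2657e+7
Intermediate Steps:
L = -15/4 (L = -¾ + ((3*2)*(-2))/4 = -¾ + (6*(-2))/4 = -¾ + (¼)*(-12) = -¾ - 3 = -15/4 ≈ -3.7500)
y(d, x) = -15/8 + d/2 + x/2 (y(d, x) = ((d + x) - 15/4)/2 = (-15/4 + d + x)/2 = -15/8 + d/2 + x/2)
(732 + 4725)*(-4179 + y(61, g(-3))) = (732 + 4725)*(-4179 + (-15/8 + (½)*61 + (½)*(-3))) = 5457*(-4179 + (-15/8 + 61/2 - 3/2)) = 5457*(-4179 + 217/8) = 5457*(-33215/8) = -181254255/8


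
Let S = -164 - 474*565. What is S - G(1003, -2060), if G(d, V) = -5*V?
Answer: -278274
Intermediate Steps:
S = -267974 (S = -164 - 267810 = -267974)
S - G(1003, -2060) = -267974 - (-5)*(-2060) = -267974 - 1*10300 = -267974 - 10300 = -278274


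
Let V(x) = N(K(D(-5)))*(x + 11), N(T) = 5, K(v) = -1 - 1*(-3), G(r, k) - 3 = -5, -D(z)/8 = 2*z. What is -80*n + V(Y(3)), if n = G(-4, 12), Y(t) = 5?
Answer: 240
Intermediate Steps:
D(z) = -16*z
G(r, k) = -2 (G(r, k) = 3 - 5 = -2)
n = -2
K(v) = 2 (K(v) = -1 + 3 = 2)
V(x) = 55 + 5*x (V(x) = 5*(x + 11) = 5*(11 + x) = 55 + 5*x)
-80*n + V(Y(3)) = -80*(-2) + (55 + 5*5) = 160 + (55 + 25) = 160 + 80 = 240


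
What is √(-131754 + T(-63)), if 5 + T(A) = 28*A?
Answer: I*√133523 ≈ 365.41*I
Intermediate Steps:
T(A) = -5 + 28*A
√(-131754 + T(-63)) = √(-131754 + (-5 + 28*(-63))) = √(-131754 + (-5 - 1764)) = √(-131754 - 1769) = √(-133523) = I*√133523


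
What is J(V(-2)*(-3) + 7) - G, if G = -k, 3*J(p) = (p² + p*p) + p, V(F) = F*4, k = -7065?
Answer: -6414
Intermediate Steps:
V(F) = 4*F
J(p) = p/3 + 2*p²/3 (J(p) = ((p² + p*p) + p)/3 = ((p² + p²) + p)/3 = (2*p² + p)/3 = (p + 2*p²)/3 = p/3 + 2*p²/3)
G = 7065 (G = -1*(-7065) = 7065)
J(V(-2)*(-3) + 7) - G = ((4*(-2))*(-3) + 7)*(1 + 2*((4*(-2))*(-3) + 7))/3 - 1*7065 = (-8*(-3) + 7)*(1 + 2*(-8*(-3) + 7))/3 - 7065 = (24 + 7)*(1 + 2*(24 + 7))/3 - 7065 = (⅓)*31*(1 + 2*31) - 7065 = (⅓)*31*(1 + 62) - 7065 = (⅓)*31*63 - 7065 = 651 - 7065 = -6414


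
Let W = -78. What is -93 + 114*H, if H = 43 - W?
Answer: 13701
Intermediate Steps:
H = 121 (H = 43 - 1*(-78) = 43 + 78 = 121)
-93 + 114*H = -93 + 114*121 = -93 + 13794 = 13701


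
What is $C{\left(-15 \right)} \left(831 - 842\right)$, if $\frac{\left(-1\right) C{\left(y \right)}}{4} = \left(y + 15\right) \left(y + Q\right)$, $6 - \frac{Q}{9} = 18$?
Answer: $0$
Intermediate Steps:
$Q = -108$ ($Q = 54 - 162 = -108$)
$C{\left(y \right)} = - 4 \left(-108 + y\right) \left(15 + y\right)$ ($C{\left(y \right)} = - 4 \left(y + 15\right) \left(y - 108\right) = - 4 \left(15 + y\right) \left(-108 + y\right) = - 4 \left(-108 + y\right) \left(15 + y\right)$)
$C{\left(-15 \right)} \left(831 - 842\right) = \left(6480 - 4 \left(-15\right)^{2} + 372 \left(-15\right)\right) \left(831 - 842\right) = \left(6480 - 900 - 5580\right) \left(-11\right) = 0 \left(-11\right) = 0$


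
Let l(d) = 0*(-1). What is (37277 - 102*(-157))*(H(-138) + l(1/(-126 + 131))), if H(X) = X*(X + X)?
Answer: 2029747608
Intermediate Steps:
H(X) = 2*X**2 (H(X) = X*(2*X) = 2*X**2)
l(d) = 0
(37277 - 102*(-157))*(H(-138) + l(1/(-126 + 131))) = (37277 - 102*(-157))*(2*(-138)**2 + 0) = (37277 + 16014)*(2*19044 + 0) = 53291*(38088 + 0) = 53291*38088 = 2029747608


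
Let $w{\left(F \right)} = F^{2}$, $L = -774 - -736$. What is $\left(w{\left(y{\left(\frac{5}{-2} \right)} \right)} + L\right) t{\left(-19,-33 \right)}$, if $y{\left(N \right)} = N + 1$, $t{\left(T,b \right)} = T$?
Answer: $\frac{2717}{4} \approx 679.25$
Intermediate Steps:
$y{\left(N \right)} = 1 + N$
$L = -38$ ($L = -774 + 736 = -38$)
$\left(w{\left(y{\left(\frac{5}{-2} \right)} \right)} + L\right) t{\left(-19,-33 \right)} = \left(\left(1 + \frac{5}{-2}\right)^{2} - 38\right) \left(-19\right) = \left(\left(1 + 5 \left(- \frac{1}{2}\right)\right)^{2} - 38\right) \left(-19\right) = \left(\left(1 - \frac{5}{2}\right)^{2} - 38\right) \left(-19\right) = \left(\left(- \frac{3}{2}\right)^{2} - 38\right) \left(-19\right) = \left(\frac{9}{4} - 38\right) \left(-19\right) = \left(- \frac{143}{4}\right) \left(-19\right) = \frac{2717}{4}$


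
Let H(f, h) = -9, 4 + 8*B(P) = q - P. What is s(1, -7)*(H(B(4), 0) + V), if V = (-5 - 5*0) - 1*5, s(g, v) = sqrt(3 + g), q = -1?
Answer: -38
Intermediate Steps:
B(P) = -5/8 - P/8 (B(P) = -1/2 + (-1 - P)/8 = -1/2 + (-1/8 - P/8) = -5/8 - P/8)
V = -10 (V = (-5 + 0) - 5 = -5 - 5 = -10)
s(1, -7)*(H(B(4), 0) + V) = sqrt(3 + 1)*(-9 - 10) = sqrt(4)*(-19) = 2*(-19) = -38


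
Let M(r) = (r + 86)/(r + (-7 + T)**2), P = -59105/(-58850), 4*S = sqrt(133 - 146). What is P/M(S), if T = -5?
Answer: 80772893/48033370 - 47284*I*sqrt(13)/24016685 ≈ 1.6816 - 0.0070986*I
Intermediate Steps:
S = I*sqrt(13)/4 (S = sqrt(133 - 146)/4 = sqrt(-13)/4 = (I*sqrt(13))/4 = I*sqrt(13)/4 ≈ 0.90139*I)
P = 11821/11770 (P = -59105*(-1/58850) = 11821/11770 ≈ 1.0043)
M(r) = (86 + r)/(144 + r) (M(r) = (r + 86)/(r + (-7 - 5)**2) = (86 + r)/(r + (-12)**2) = (86 + r)/(r + 144) = (86 + r)/(144 + r))
P/M(S) = 11821/(11770*(((86 + I*sqrt(13)/4)/(144 + I*sqrt(13)/4)))) = 11821*((144 + I*sqrt(13)/4)/(86 + I*sqrt(13)/4))/11770 = 11821*(144 + I*sqrt(13)/4)/(11770*(86 + I*sqrt(13)/4))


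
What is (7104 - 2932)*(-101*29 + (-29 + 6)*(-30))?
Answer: -9341108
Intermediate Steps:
(7104 - 2932)*(-101*29 + (-29 + 6)*(-30)) = 4172*(-2929 - 23*(-30)) = 4172*(-2929 + 690) = 4172*(-2239) = -9341108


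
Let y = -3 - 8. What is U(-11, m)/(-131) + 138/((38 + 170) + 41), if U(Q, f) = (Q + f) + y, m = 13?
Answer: 6773/10873 ≈ 0.62292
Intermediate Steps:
y = -11
U(Q, f) = -11 + Q + f (U(Q, f) = (Q + f) - 11 = -11 + Q + f)
U(-11, m)/(-131) + 138/((38 + 170) + 41) = (-11 - 11 + 13)/(-131) + 138/((38 + 170) + 41) = -9*(-1/131) + 138/(208 + 41) = 9/131 + 138/249 = 9/131 + 138*(1/249) = 9/131 + 46/83 = 6773/10873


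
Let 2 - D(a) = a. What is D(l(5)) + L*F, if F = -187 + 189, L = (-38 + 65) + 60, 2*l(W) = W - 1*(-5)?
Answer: 171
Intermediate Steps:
l(W) = 5/2 + W/2 (l(W) = (W - 1*(-5))/2 = (W + 5)/2 = (5 + W)/2 = 5/2 + W/2)
D(a) = 2 - a
L = 87 (L = 27 + 60 = 87)
F = 2
D(l(5)) + L*F = (2 - (5/2 + (½)*5)) + 87*2 = (2 - (5/2 + 5/2)) + 174 = (2 - 1*5) + 174 = (2 - 5) + 174 = -3 + 174 = 171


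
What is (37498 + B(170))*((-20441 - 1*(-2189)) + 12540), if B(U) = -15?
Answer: -214102896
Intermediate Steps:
(37498 + B(170))*((-20441 - 1*(-2189)) + 12540) = (37498 - 15)*((-20441 - 1*(-2189)) + 12540) = 37483*((-20441 + 2189) + 12540) = 37483*(-18252 + 12540) = 37483*(-5712) = -214102896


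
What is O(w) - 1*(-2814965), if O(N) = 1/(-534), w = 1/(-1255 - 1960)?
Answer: 1503191309/534 ≈ 2.8150e+6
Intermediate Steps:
w = -1/3215 (w = 1/(-3215) = -1/3215 ≈ -0.00031104)
O(N) = -1/534
O(w) - 1*(-2814965) = -1/534 - 1*(-2814965) = -1/534 + 2814965 = 1503191309/534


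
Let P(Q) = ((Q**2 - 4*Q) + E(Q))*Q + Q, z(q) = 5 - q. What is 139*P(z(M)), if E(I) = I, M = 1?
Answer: 2780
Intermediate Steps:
P(Q) = Q + Q*(Q**2 - 3*Q) (P(Q) = ((Q**2 - 4*Q) + Q)*Q + Q = (Q**2 - 3*Q)*Q + Q = Q*(Q**2 - 3*Q) + Q = Q + Q*(Q**2 - 3*Q))
139*P(z(M)) = 139*((5 - 1*1)*(1 + (5 - 1*1)**2 - 3*(5 - 1*1))) = 139*((5 - 1)*(1 + (5 - 1)**2 - 3*(5 - 1))) = 139*(4*(1 + 4**2 - 3*4)) = 139*(4*(1 + 16 - 12)) = 139*(4*5) = 139*20 = 2780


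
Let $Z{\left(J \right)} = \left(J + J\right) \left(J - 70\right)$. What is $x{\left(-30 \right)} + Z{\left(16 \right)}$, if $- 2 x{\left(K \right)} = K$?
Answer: $-1713$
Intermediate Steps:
$x{\left(K \right)} = - \frac{K}{2}$
$Z{\left(J \right)} = 2 J \left(-70 + J\right)$
$x{\left(-30 \right)} + Z{\left(16 \right)} = \left(- \frac{1}{2}\right) \left(-30\right) + 2 \cdot 16 \left(-70 + 16\right) = 15 + 2 \cdot 16 \left(-54\right) = 15 - 1728 = -1713$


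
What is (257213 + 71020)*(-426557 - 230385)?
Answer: -215630043486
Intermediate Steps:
(257213 + 71020)*(-426557 - 230385) = 328233*(-656942) = -215630043486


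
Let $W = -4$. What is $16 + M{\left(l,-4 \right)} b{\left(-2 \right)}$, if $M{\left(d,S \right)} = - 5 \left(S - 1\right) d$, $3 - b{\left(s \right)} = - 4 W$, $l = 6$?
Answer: $-1934$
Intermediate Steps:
$b{\left(s \right)} = -13$ ($b{\left(s \right)} = 3 - \left(-4\right) \left(-4\right) = 3 - 16 = -13$)
$M{\left(d,S \right)} = d \left(5 - 5 S\right)$ ($M{\left(d,S \right)} = - 5 \left(S - 1\right) d = - 5 \left(-1 + S\right) d = \left(5 - 5 S\right) d = d \left(5 - 5 S\right)$)
$16 + M{\left(l,-4 \right)} b{\left(-2 \right)} = 16 + 5 \cdot 6 \left(1 - -4\right) \left(-13\right) = 16 + 5 \cdot 6 \left(1 + 4\right) \left(-13\right) = 16 + 5 \cdot 6 \cdot 5 \left(-13\right) = 16 + 150 \left(-13\right) = 16 - 1950 = -1934$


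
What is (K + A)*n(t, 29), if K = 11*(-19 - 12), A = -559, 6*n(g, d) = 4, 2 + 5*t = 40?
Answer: -600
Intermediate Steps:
t = 38/5 (t = -⅖ + (⅕)*40 = -⅖ + 8 = 38/5 ≈ 7.6000)
n(g, d) = ⅔ (n(g, d) = (⅙)*4 = ⅔)
K = -341 (K = 11*(-31) = -341)
(K + A)*n(t, 29) = (-341 - 559)*(⅔) = -900*⅔ = -600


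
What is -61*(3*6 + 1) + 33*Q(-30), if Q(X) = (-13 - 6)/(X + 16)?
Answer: -15599/14 ≈ -1114.2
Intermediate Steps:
Q(X) = -19/(16 + X)
-61*(3*6 + 1) + 33*Q(-30) = -61*(3*6 + 1) + 33*(-19/(16 - 30)) = -61*(18 + 1) + 33*(-19/(-14)) = -61*19 + 33*(-19*(-1/14)) = -1159 + 33*(19/14) = -1159 + 627/14 = -15599/14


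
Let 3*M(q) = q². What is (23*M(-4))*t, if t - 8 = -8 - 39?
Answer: -4784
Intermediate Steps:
M(q) = q²/3
t = -39 (t = 8 + (-8 - 39) = 8 - 47 = -39)
(23*M(-4))*t = (23*((⅓)*(-4)²))*(-39) = (23*((⅓)*16))*(-39) = (23*(16/3))*(-39) = (368/3)*(-39) = -4784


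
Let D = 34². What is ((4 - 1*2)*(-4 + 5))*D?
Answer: 2312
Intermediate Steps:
D = 1156
((4 - 1*2)*(-4 + 5))*D = ((4 - 1*2)*(-4 + 5))*1156 = ((4 - 2)*1)*1156 = (2*1)*1156 = 2*1156 = 2312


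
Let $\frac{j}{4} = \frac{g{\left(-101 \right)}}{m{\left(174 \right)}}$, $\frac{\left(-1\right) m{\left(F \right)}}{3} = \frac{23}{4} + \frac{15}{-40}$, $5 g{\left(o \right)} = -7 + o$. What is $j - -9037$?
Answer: $\frac{1944107}{215} \approx 9042.4$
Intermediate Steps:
$g{\left(o \right)} = - \frac{7}{5} + \frac{o}{5}$ ($g{\left(o \right)} = \frac{-7 + o}{5} = - \frac{7}{5} + \frac{o}{5}$)
$m{\left(F \right)} = - \frac{129}{8}$ ($m{\left(F \right)} = - 3 \left(\frac{23}{4} + \frac{15}{-40}\right) = - 3 \left(23 \cdot \frac{1}{4} + 15 \left(- \frac{1}{40}\right)\right) = - 3 \left(\frac{23}{4} - \frac{3}{8}\right) = \left(-3\right) \frac{43}{8} = - \frac{129}{8}$)
$j = \frac{1152}{215}$ ($j = 4 \frac{- \frac{7}{5} + \frac{1}{5} \left(-101\right)}{- \frac{129}{8}} = 4 \left(- \frac{7}{5} - \frac{101}{5}\right) \left(- \frac{8}{129}\right) = 4 \left(\left(- \frac{108}{5}\right) \left(- \frac{8}{129}\right)\right) = 4 \cdot \frac{288}{215} = \frac{1152}{215} \approx 5.3581$)
$j - -9037 = \frac{1152}{215} - -9037 = \frac{1152}{215} + 9037 = \frac{1944107}{215}$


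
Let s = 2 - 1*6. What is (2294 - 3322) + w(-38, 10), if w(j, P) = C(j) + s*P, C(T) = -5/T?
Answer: -40579/38 ≈ -1067.9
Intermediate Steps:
s = -4 (s = 2 - 6 = -4)
w(j, P) = -5/j - 4*P
(2294 - 3322) + w(-38, 10) = (2294 - 3322) + (-5/(-38) - 4*10) = -1028 + (-5*(-1/38) - 40) = -1028 + (5/38 - 40) = -1028 - 1515/38 = -40579/38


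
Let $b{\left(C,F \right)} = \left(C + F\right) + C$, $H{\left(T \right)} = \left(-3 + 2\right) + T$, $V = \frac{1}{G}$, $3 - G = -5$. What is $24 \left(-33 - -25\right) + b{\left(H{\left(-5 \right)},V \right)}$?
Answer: $- \frac{1631}{8} \approx -203.88$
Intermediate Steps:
$G = 8$ ($G = 3 - -5 = 3 + 5 = 8$)
$V = \frac{1}{8} \approx 0.125$
$H{\left(T \right)} = -1 + T$
$b{\left(C,F \right)} = F + 2 C$
$24 \left(-33 - -25\right) + b{\left(H{\left(-5 \right)},V \right)} = 24 \left(-33 - -25\right) + \left(\frac{1}{8} + 2 \left(-1 - 5\right)\right) = 24 \left(-33 + 25\right) + \left(\frac{1}{8} + 2 \left(-6\right)\right) = 24 \left(-8\right) + \left(\frac{1}{8} - 12\right) = -192 - \frac{95}{8} = - \frac{1631}{8}$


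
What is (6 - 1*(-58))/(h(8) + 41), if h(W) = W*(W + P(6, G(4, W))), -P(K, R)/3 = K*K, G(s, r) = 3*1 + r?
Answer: -64/759 ≈ -0.084321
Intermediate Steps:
G(s, r) = 3 + r
P(K, R) = -3*K² (P(K, R) = -3*K*K = -3*K²)
h(W) = W*(-108 + W) (h(W) = W*(W - 3*6²) = W*(W - 3*36) = W*(W - 108) = W*(-108 + W))
(6 - 1*(-58))/(h(8) + 41) = (6 - 1*(-58))/(8*(-108 + 8) + 41) = (6 + 58)/(8*(-100) + 41) = 64/(-800 + 41) = 64/(-759) = -1/759*64 = -64/759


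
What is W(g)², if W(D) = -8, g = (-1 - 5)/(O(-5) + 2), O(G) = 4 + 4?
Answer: 64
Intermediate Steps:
O(G) = 8
g = -⅗ (g = (-1 - 5)/(8 + 2) = -6/10 = -6*⅒ = -⅗ ≈ -0.60000)
W(g)² = (-8)² = 64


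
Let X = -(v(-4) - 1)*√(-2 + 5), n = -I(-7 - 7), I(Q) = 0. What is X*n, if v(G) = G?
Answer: 0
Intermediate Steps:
n = 0 (n = -1*0 = 0)
X = 5*√3 (X = -(-4 - 1)*√(-2 + 5) = -(-5)*√3 = 5*√3 ≈ 8.6602)
X*n = (5*√3)*0 = 0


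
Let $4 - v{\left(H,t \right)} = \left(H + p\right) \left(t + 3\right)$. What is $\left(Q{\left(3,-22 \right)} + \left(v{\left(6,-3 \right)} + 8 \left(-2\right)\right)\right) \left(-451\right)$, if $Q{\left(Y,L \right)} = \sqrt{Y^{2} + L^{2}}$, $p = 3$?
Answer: $5412 - 451 \sqrt{493} \approx -4601.8$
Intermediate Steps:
$Q{\left(Y,L \right)} = \sqrt{L^{2} + Y^{2}}$
$v{\left(H,t \right)} = 4 - \left(3 + H\right) \left(3 + t\right)$ ($v{\left(H,t \right)} = 4 - \left(H + 3\right) \left(t + 3\right) = 4 - \left(3 + H\right) \left(3 + t\right)$)
$\left(Q{\left(3,-22 \right)} + \left(v{\left(6,-3 \right)} + 8 \left(-2\right)\right)\right) \left(-451\right) = \left(\sqrt{\left(-22\right)^{2} + 3^{2}} + \left(\left(-5 - 18 - -9 - 6 \left(-3\right)\right) + 8 \left(-2\right)\right)\right) \left(-451\right) = \left(\sqrt{484 + 9} + \left(\left(-5 - 18 + 9 + 18\right) - 16\right)\right) \left(-451\right) = \left(\sqrt{493} + \left(4 - 16\right)\right) \left(-451\right) = \left(\sqrt{493} - 12\right) \left(-451\right) = \left(-12 + \sqrt{493}\right) \left(-451\right) = 5412 - 451 \sqrt{493}$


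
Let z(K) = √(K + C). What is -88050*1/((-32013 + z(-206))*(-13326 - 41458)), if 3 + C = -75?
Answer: -1409372325/28072210552576 - 44025*I*√71/14036105276288 ≈ -5.0205e-5 - 2.6429e-8*I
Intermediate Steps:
C = -78 (C = -3 - 75 = -78)
z(K) = √(-78 + K) (z(K) = √(K - 78) = √(-78 + K))
-88050*1/((-32013 + z(-206))*(-13326 - 41458)) = -88050*1/((-32013 + √(-78 - 206))*(-13326 - 41458)) = -88050*(-1/(54784*(-32013 + √(-284)))) = -88050*(-1/(54784*(-32013 + 2*I*√71))) = -88050/(1753800192 - 109568*I*√71)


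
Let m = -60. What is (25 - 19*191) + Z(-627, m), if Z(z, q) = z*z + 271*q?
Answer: 373265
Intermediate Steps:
Z(z, q) = z² + 271*q
(25 - 19*191) + Z(-627, m) = (25 - 19*191) + ((-627)² + 271*(-60)) = (25 - 3629) + (393129 - 16260) = -3604 + 376869 = 373265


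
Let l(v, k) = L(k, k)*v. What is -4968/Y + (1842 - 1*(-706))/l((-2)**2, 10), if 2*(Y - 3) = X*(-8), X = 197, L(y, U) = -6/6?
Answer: -495077/785 ≈ -630.67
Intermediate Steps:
L(y, U) = -1 (L(y, U) = -6*1/6 = -1)
l(v, k) = -v
Y = -785 (Y = 3 + (197*(-8))/2 = 3 + (1/2)*(-1576) = 3 - 788 = -785)
-4968/Y + (1842 - 1*(-706))/l((-2)**2, 10) = -4968/(-785) + (1842 - 1*(-706))/((-1*(-2)**2)) = -4968*(-1/785) + (1842 + 706)/((-1*4)) = 4968/785 + 2548/(-4) = 4968/785 + 2548*(-1/4) = 4968/785 - 637 = -495077/785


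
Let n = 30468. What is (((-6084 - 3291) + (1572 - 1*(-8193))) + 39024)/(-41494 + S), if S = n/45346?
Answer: -446816811/470389114 ≈ -0.94989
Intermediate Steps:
S = 15234/22673 (S = 30468/45346 = 30468*(1/45346) = 15234/22673 ≈ 0.67190)
(((-6084 - 3291) + (1572 - 1*(-8193))) + 39024)/(-41494 + S) = (((-6084 - 3291) + (1572 - 1*(-8193))) + 39024)/(-41494 + 15234/22673) = ((-9375 + (1572 + 8193)) + 39024)/(-940778228/22673) = ((-9375 + 9765) + 39024)*(-22673/940778228) = (390 + 39024)*(-22673/940778228) = 39414*(-22673/940778228) = -446816811/470389114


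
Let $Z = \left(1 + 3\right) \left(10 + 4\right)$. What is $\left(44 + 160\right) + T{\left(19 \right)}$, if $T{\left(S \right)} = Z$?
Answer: $260$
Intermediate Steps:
$Z = 56$ ($Z = 4 \cdot 14 = 56$)
$T{\left(S \right)} = 56$
$\left(44 + 160\right) + T{\left(19 \right)} = \left(44 + 160\right) + 56 = 204 + 56 = 260$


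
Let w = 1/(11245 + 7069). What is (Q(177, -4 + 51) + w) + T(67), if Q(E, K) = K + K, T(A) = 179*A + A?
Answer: 222588357/18314 ≈ 12154.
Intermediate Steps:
T(A) = 180*A
w = 1/18314 ≈ 5.4603e-5
Q(E, K) = 2*K
(Q(177, -4 + 51) + w) + T(67) = (2*(-4 + 51) + 1/18314) + 180*67 = (2*47 + 1/18314) + 12060 = (94 + 1/18314) + 12060 = 1721517/18314 + 12060 = 222588357/18314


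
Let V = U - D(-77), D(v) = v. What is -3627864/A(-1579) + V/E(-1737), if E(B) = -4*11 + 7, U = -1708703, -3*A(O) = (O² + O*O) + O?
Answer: 8517737566182/184441411 ≈ 46181.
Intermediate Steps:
A(O) = -2*O²/3 - O/3 (A(O) = -((O² + O*O) + O)/3 = -((O² + O²) + O)/3 = -(2*O² + O)/3 = -(O + 2*O²)/3 = -2*O²/3 - O/3)
E(B) = -37 (E(B) = -44 + 7 = -37)
V = -1708626 (V = -1708703 - 1*(-77) = -1708703 + 77 = -1708626)
-3627864/A(-1579) + V/E(-1737) = -3627864*3/(1579*(1 + 2*(-1579))) - 1708626/(-37) = -3627864*3/(1579*(1 - 3158)) - 1708626*(-1/37) = -3627864/((-⅓*(-1579)*(-3157))) + 1708626/37 = -3627864/(-4984903/3) + 1708626/37 = -3627864*(-3/4984903) + 1708626/37 = 10883592/4984903 + 1708626/37 = 8517737566182/184441411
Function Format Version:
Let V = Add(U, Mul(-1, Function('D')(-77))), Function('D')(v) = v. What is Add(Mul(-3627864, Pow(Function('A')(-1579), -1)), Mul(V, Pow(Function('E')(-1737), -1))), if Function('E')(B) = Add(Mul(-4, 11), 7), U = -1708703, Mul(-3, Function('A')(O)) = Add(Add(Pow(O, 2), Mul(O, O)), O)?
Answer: Rational(8517737566182, 184441411) ≈ 46181.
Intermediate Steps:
Function('A')(O) = Add(Mul(Rational(-2, 3), Pow(O, 2)), Mul(Rational(-1, 3), O)) (Function('A')(O) = Mul(Rational(-1, 3), Add(Add(Pow(O, 2), Mul(O, O)), O)) = Mul(Rational(-1, 3), Add(Add(Pow(O, 2), Pow(O, 2)), O)) = Mul(Rational(-1, 3), Add(Mul(2, Pow(O, 2)), O)) = Mul(Rational(-1, 3), Add(O, Mul(2, Pow(O, 2)))) = Add(Mul(Rational(-2, 3), Pow(O, 2)), Mul(Rational(-1, 3), O)))
Function('E')(B) = -37 (Function('E')(B) = Add(-44, 7) = -37)
V = -1708626 (V = Add(-1708703, Mul(-1, -77)) = Add(-1708703, 77) = -1708626)
Add(Mul(-3627864, Pow(Function('A')(-1579), -1)), Mul(V, Pow(Function('E')(-1737), -1))) = Add(Mul(-3627864, Pow(Mul(Rational(-1, 3), -1579, Add(1, Mul(2, -1579))), -1)), Mul(-1708626, Pow(-37, -1))) = Add(Mul(-3627864, Pow(Mul(Rational(-1, 3), -1579, Add(1, -3158)), -1)), Mul(-1708626, Rational(-1, 37))) = Add(Mul(-3627864, Pow(Mul(Rational(-1, 3), -1579, -3157), -1)), Rational(1708626, 37)) = Add(Mul(-3627864, Pow(Rational(-4984903, 3), -1)), Rational(1708626, 37)) = Add(Mul(-3627864, Rational(-3, 4984903)), Rational(1708626, 37)) = Add(Rational(10883592, 4984903), Rational(1708626, 37)) = Rational(8517737566182, 184441411)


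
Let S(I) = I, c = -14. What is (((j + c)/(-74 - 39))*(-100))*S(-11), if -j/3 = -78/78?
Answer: 12100/113 ≈ 107.08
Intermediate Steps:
j = 3 (j = -(-234)/78 = -3*(-1) = 3)
(((j + c)/(-74 - 39))*(-100))*S(-11) = (((3 - 14)/(-74 - 39))*(-100))*(-11) = (-11/(-113)*(-100))*(-11) = (-11*(-1/113)*(-100))*(-11) = ((11/113)*(-100))*(-11) = -1100/113*(-11) = 12100/113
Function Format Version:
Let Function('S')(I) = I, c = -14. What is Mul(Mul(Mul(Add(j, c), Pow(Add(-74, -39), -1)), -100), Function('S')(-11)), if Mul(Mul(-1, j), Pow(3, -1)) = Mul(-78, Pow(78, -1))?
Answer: Rational(12100, 113) ≈ 107.08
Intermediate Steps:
j = 3 (j = Mul(-3, Mul(-78, Pow(78, -1))) = Mul(-3, Mul(-78, Rational(1, 78))) = Mul(-3, -1) = 3)
Mul(Mul(Mul(Add(j, c), Pow(Add(-74, -39), -1)), -100), Function('S')(-11)) = Mul(Mul(Mul(Add(3, -14), Pow(Add(-74, -39), -1)), -100), -11) = Mul(Mul(Mul(-11, Pow(-113, -1)), -100), -11) = Mul(Mul(Mul(-11, Rational(-1, 113)), -100), -11) = Mul(Mul(Rational(11, 113), -100), -11) = Mul(Rational(-1100, 113), -11) = Rational(12100, 113)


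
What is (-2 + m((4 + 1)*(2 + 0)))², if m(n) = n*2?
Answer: 324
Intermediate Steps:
m(n) = 2*n
(-2 + m((4 + 1)*(2 + 0)))² = (-2 + 2*((4 + 1)*(2 + 0)))² = (-2 + 2*(5*2))² = (-2 + 2*10)² = (-2 + 20)² = 18² = 324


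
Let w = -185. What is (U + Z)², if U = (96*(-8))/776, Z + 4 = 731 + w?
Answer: 2753940484/9409 ≈ 2.9269e+5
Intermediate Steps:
Z = 542 (Z = -4 + (731 - 185) = -4 + 546 = 542)
U = -96/97 (U = -768*1/776 = -96/97 ≈ -0.98969)
(U + Z)² = (-96/97 + 542)² = (52478/97)² = 2753940484/9409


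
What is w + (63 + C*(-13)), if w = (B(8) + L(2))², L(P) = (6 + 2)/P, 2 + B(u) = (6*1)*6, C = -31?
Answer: 1910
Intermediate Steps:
B(u) = 34 (B(u) = -2 + (6*1)*6 = -2 + 6*6 = -2 + 36 = 34)
L(P) = 8/P
w = 1444 (w = (34 + 8/2)² = (34 + 8*(½))² = (34 + 4)² = 38² = 1444)
w + (63 + C*(-13)) = 1444 + (63 - 31*(-13)) = 1444 + (63 + 403) = 1444 + 466 = 1910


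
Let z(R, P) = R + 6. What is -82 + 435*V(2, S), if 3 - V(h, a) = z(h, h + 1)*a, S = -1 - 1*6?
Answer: 25583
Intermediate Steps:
S = -7 (S = -1 - 6 = -7)
z(R, P) = 6 + R
V(h, a) = 3 - a*(6 + h) (V(h, a) = 3 - (6 + h)*a = 3 - a*(6 + h))
-82 + 435*V(2, S) = -82 + 435*(3 - 1*(-7)*(6 + 2)) = -82 + 435*(3 - 1*(-7)*8) = -82 + 435*(3 + 56) = -82 + 435*59 = -82 + 25665 = 25583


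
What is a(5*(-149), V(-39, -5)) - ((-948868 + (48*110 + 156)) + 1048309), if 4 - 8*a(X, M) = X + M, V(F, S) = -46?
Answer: -838221/8 ≈ -1.0478e+5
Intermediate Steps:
a(X, M) = ½ - M/8 - X/8 (a(X, M) = ½ - (X + M)/8 = ½ - (M + X)/8 = ½ + (-M/8 - X/8) = ½ - M/8 - X/8)
a(5*(-149), V(-39, -5)) - ((-948868 + (48*110 + 156)) + 1048309) = (½ - ⅛*(-46) - 5*(-149)/8) - ((-948868 + (48*110 + 156)) + 1048309) = (½ + 23/4 - ⅛*(-745)) - ((-948868 + (5280 + 156)) + 1048309) = (½ + 23/4 + 745/8) - ((-948868 + 5436) + 1048309) = 795/8 - (-943432 + 1048309) = 795/8 - 1*104877 = 795/8 - 104877 = -838221/8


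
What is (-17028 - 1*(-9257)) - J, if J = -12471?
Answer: 4700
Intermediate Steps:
(-17028 - 1*(-9257)) - J = (-17028 - 1*(-9257)) - 1*(-12471) = (-17028 + 9257) + 12471 = -7771 + 12471 = 4700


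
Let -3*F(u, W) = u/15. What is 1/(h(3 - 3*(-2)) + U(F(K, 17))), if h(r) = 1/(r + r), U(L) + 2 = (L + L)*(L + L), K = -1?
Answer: -4050/7867 ≈ -0.51481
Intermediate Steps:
F(u, W) = -u/45 (F(u, W) = -u/(3*15) = -u/45)
U(L) = -2 + 4*L**2 (U(L) = -2 + (L + L)*(L + L) = -2 + (2*L)*(2*L) = -2 + 4*L**2)
h(r) = 1/(2*r)
1/(h(3 - 3*(-2)) + U(F(K, 17))) = 1/(1/(2*(3 - 3*(-2))) + (-2 + 4*(-1/45*(-1))**2)) = 1/(1/(2*(3 + 6)) + (-2 + 4*(1/45)**2)) = 1/((1/2)/9 + (-2 + 4*(1/2025))) = 1/((1/2)*(1/9) + (-2 + 4/2025)) = 1/(1/18 - 4046/2025) = 1/(-7867/4050) = -4050/7867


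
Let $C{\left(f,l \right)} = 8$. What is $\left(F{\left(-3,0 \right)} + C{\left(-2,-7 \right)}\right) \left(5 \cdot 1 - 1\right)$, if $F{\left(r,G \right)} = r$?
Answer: $20$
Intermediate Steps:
$\left(F{\left(-3,0 \right)} + C{\left(-2,-7 \right)}\right) \left(5 \cdot 1 - 1\right) = \left(-3 + 8\right) \left(5 \cdot 1 - 1\right) = 5 \left(5 - 1\right) = 5 \cdot 4 = 20$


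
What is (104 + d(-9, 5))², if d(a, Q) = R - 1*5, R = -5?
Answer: 8836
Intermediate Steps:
d(a, Q) = -10 (d(a, Q) = -5 - 1*5 = -5 - 5 = -10)
(104 + d(-9, 5))² = (104 - 10)² = 94² = 8836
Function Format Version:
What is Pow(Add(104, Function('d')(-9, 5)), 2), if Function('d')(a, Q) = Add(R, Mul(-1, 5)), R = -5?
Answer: 8836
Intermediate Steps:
Function('d')(a, Q) = -10 (Function('d')(a, Q) = Add(-5, Mul(-1, 5)) = Add(-5, -5) = -10)
Pow(Add(104, Function('d')(-9, 5)), 2) = Pow(Add(104, -10), 2) = Pow(94, 2) = 8836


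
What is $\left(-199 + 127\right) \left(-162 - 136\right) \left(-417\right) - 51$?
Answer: $-8947203$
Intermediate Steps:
$\left(-199 + 127\right) \left(-162 - 136\right) \left(-417\right) - 51 = \left(-72\right) \left(-298\right) \left(-417\right) - 51 = 21456 \left(-417\right) - 51 = -8947152 - 51 = -8947203$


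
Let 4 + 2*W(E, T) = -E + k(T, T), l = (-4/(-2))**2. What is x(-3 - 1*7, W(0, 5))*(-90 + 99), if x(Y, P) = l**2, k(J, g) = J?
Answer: 144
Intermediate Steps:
l = 4 (l = (-4*(-1/2))**2 = 2**2 = 4)
W(E, T) = -2 + T/2 - E/2 (W(E, T) = -2 + (-E + T)/2 = -2 + (T - E)/2 = -2 + (T/2 - E/2) = -2 + T/2 - E/2)
x(Y, P) = 16 (x(Y, P) = 4**2 = 16)
x(-3 - 1*7, W(0, 5))*(-90 + 99) = 16*(-90 + 99) = 16*9 = 144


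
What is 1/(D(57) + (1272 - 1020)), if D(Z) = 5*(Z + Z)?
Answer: 1/822 ≈ 0.0012165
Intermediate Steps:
D(Z) = 10*Z (D(Z) = 5*(2*Z) = 10*Z)
1/(D(57) + (1272 - 1020)) = 1/(10*57 + (1272 - 1020)) = 1/(570 + 252) = 1/822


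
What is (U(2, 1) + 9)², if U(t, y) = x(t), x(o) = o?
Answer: 121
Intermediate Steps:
U(t, y) = t
(U(2, 1) + 9)² = (2 + 9)² = 11² = 121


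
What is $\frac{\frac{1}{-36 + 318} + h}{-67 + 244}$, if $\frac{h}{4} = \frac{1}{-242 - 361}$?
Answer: $- \frac{175}{10032714} \approx -1.7443 \cdot 10^{-5}$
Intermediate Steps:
$h = - \frac{4}{603}$ ($h = \frac{4}{-242 - 361} = \frac{4}{-603} = 4 \left(- \frac{1}{603}\right) = - \frac{4}{603} \approx -0.0066335$)
$\frac{\frac{1}{-36 + 318} + h}{-67 + 244} = \frac{\frac{1}{-36 + 318} - \frac{4}{603}}{-67 + 244} = \frac{\frac{1}{282} - \frac{4}{603}}{177} = \left(\frac{1}{282} - \frac{4}{603}\right) \frac{1}{177} = \left(- \frac{175}{56682}\right) \frac{1}{177} = - \frac{175}{10032714}$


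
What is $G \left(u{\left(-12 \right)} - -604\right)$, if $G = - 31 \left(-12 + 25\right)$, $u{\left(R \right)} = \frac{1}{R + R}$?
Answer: $- \frac{5841485}{24} \approx -2.434 \cdot 10^{5}$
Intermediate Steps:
$u{\left(R \right)} = \frac{1}{2 R}$
$G = -403$ ($G = \left(-31\right) 13 = -403$)
$G \left(u{\left(-12 \right)} - -604\right) = - 403 \left(\frac{1}{2 \left(-12\right)} - -604\right) = - 403 \left(\frac{1}{2} \left(- \frac{1}{12}\right) + 604\right) = - 403 \left(- \frac{1}{24} + 604\right) = \left(-403\right) \frac{14495}{24} = - \frac{5841485}{24}$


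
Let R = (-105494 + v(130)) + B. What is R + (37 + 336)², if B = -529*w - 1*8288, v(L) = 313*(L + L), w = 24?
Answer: 94031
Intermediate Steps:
v(L) = 626*L (v(L) = 313*(2*L) = 626*L)
B = -20984 (B = -529*24 - 1*8288 = -12696 - 8288 = -20984)
R = -45098 (R = (-105494 + 626*130) - 20984 = (-105494 + 81380) - 20984 = -24114 - 20984 = -45098)
R + (37 + 336)² = -45098 + (37 + 336)² = -45098 + 373² = -45098 + 139129 = 94031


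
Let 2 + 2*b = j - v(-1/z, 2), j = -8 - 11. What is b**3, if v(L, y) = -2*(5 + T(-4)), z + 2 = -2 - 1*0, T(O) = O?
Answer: -6859/8 ≈ -857.38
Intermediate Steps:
z = -4 (z = -2 + (-2 - 1*0) = -2 + (-2 + 0) = -2 - 2 = -4)
v(L, y) = -2 (v(L, y) = -2*(5 - 4) = -2*1 = -2)
j = -19
b = -19/2 (b = -1 + (-19 - 1*(-2))/2 = -1 + (-19 + 2)/2 = -1 + (1/2)*(-17) = -1 - 17/2 = -19/2 ≈ -9.5000)
b**3 = (-19/2)**3 = -6859/8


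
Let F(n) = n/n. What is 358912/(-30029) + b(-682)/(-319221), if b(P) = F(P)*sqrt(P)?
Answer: -358912/30029 - I*sqrt(682)/319221 ≈ -11.952 - 8.1809e-5*I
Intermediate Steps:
F(n) = 1
b(P) = sqrt(P) (b(P) = 1*sqrt(P) = sqrt(P))
358912/(-30029) + b(-682)/(-319221) = 358912/(-30029) + sqrt(-682)/(-319221) = 358912*(-1/30029) + (I*sqrt(682))*(-1/319221) = -358912/30029 - I*sqrt(682)/319221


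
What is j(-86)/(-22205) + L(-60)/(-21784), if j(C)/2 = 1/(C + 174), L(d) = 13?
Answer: -3180761/5320850920 ≈ -0.00059779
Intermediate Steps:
j(C) = 2/(174 + C) (j(C) = 2/(C + 174) = 2/(174 + C))
j(-86)/(-22205) + L(-60)/(-21784) = (2/(174 - 86))/(-22205) + 13/(-21784) = (2/88)*(-1/22205) + 13*(-1/21784) = (2*(1/88))*(-1/22205) - 13/21784 = (1/44)*(-1/22205) - 13/21784 = -1/977020 - 13/21784 = -3180761/5320850920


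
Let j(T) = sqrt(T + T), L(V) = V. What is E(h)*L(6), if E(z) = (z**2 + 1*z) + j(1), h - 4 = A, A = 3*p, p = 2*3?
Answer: 3036 + 6*sqrt(2) ≈ 3044.5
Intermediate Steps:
j(T) = sqrt(2)*sqrt(T) (j(T) = sqrt(2*T) = sqrt(2)*sqrt(T))
p = 6
A = 18 (A = 3*6 = 18)
h = 22 (h = 4 + 18 = 22)
E(z) = z + sqrt(2) + z**2 (E(z) = (z**2 + 1*z) + sqrt(2)*sqrt(1) = (z**2 + z) + sqrt(2)*1 = (z + z**2) + sqrt(2) = z + sqrt(2) + z**2)
E(h)*L(6) = (22 + sqrt(2) + 22**2)*6 = (22 + sqrt(2) + 484)*6 = (506 + sqrt(2))*6 = 3036 + 6*sqrt(2)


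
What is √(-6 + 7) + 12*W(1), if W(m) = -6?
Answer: -71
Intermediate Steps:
√(-6 + 7) + 12*W(1) = √(-6 + 7) + 12*(-6) = √1 - 72 = 1 - 72 = -71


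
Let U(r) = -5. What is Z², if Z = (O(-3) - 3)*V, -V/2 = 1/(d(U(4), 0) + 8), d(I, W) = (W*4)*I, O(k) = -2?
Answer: 25/16 ≈ 1.5625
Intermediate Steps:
d(I, W) = 4*I*W (d(I, W) = (4*W)*I = 4*I*W)
V = -¼ (V = -2/(4*(-5)*0 + 8) = -2/(0 + 8) = -2/8 = -2*⅛ = -¼ ≈ -0.25000)
Z = 5/4 (Z = (-2 - 3)*(-¼) = -5*(-¼) = 5/4 ≈ 1.2500)
Z² = (5/4)² = 25/16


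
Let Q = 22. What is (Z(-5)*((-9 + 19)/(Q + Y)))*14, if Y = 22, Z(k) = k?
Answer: -175/11 ≈ -15.909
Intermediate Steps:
(Z(-5)*((-9 + 19)/(Q + Y)))*14 = -5*(-9 + 19)/(22 + 22)*14 = -50/44*14 = -5*5/22*14 = -25/22*14 = -175/11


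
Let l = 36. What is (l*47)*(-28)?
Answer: -47376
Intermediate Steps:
(l*47)*(-28) = (36*47)*(-28) = 1692*(-28) = -47376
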